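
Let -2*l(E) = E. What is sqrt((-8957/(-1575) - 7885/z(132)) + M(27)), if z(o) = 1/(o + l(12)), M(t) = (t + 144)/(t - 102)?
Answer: 2*I*sqrt(2738352547)/105 ≈ 996.75*I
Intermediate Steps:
M(t) = (144 + t)/(-102 + t)
l(E) = -E/2
z(o) = 1/(-6 + o) (z(o) = 1/(o - 1/2*12) = 1/(o - 6) = 1/(-6 + o))
sqrt((-8957/(-1575) - 7885/z(132)) + M(27)) = sqrt((-8957/(-1575) - 7885/(1/(-6 + 132))) + (144 + 27)/(-102 + 27)) = sqrt((-8957*(-1/1575) - 7885/(1/126)) + 171/(-75)) = sqrt((8957/1575 - 7885/1/126) - 1/75*171) = sqrt((8957/1575 - 7885*126) - 57/25) = sqrt((8957/1575 - 993510) - 57/25) = sqrt(-1564769293/1575 - 57/25) = sqrt(-1564772884/1575) = 2*I*sqrt(2738352547)/105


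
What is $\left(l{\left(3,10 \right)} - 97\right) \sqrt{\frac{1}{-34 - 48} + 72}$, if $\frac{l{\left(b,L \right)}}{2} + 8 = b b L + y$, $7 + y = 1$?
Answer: $\frac{55 \sqrt{484046}}{82} \approx 466.65$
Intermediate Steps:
$y = -6$ ($y = -7 + 1 = -6$)
$l{\left(b,L \right)} = -28 + 2 L b^{2}$ ($l{\left(b,L \right)} = -16 + 2 \left(b b L - 6\right) = -16 + 2 \left(b^{2} L - 6\right) = -16 + 2 \left(L b^{2} - 6\right) = -16 + 2 \left(-6 + L b^{2}\right) = -16 + \left(-12 + 2 L b^{2}\right) = -28 + 2 L b^{2}$)
$\left(l{\left(3,10 \right)} - 97\right) \sqrt{\frac{1}{-34 - 48} + 72} = \left(\left(-28 + 2 \cdot 10 \cdot 3^{2}\right) - 97\right) \sqrt{\frac{1}{-34 - 48} + 72} = \left(\left(-28 + 2 \cdot 10 \cdot 9\right) - 97\right) \sqrt{\frac{1}{-82} + 72} = \left(\left(-28 + 180\right) - 97\right) \sqrt{- \frac{1}{82} + 72} = \left(152 - 97\right) \sqrt{\frac{5903}{82}} = 55 \frac{\sqrt{484046}}{82} = \frac{55 \sqrt{484046}}{82}$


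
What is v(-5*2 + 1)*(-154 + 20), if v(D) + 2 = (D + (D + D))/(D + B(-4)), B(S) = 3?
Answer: -335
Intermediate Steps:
v(D) = -2 + 3*D/(3 + D) (v(D) = -2 + (D + (D + D))/(D + 3) = -2 + (D + 2*D)/(3 + D) = -2 + (3*D)/(3 + D) = -2 + 3*D/(3 + D))
v(-5*2 + 1)*(-154 + 20) = ((-6 + (-5*2 + 1))/(3 + (-5*2 + 1)))*(-154 + 20) = ((-6 + (-10 + 1))/(3 + (-10 + 1)))*(-134) = ((-6 - 9)/(3 - 9))*(-134) = (-15/(-6))*(-134) = -1/6*(-15)*(-134) = (5/2)*(-134) = -335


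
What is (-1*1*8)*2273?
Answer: -18184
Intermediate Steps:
(-1*1*8)*2273 = -1*8*2273 = -8*2273 = -18184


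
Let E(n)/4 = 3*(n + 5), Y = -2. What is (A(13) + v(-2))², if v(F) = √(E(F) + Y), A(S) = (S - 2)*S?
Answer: (143 + √34)² ≈ 22151.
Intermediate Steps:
E(n) = 60 + 12*n (E(n) = 4*(3*(n + 5)) = 4*(3*(5 + n)) = 4*(15 + 3*n) = 60 + 12*n)
A(S) = S*(-2 + S) (A(S) = (-2 + S)*S = S*(-2 + S))
v(F) = √(58 + 12*F) (v(F) = √((60 + 12*F) - 2) = √(58 + 12*F))
(A(13) + v(-2))² = (13*(-2 + 13) + √(58 + 12*(-2)))² = (13*11 + √(58 - 24))² = (143 + √34)²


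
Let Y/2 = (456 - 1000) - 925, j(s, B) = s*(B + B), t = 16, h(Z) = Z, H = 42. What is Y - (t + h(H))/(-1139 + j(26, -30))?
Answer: -7929604/2699 ≈ -2938.0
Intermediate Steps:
j(s, B) = 2*B*s (j(s, B) = s*(2*B) = 2*B*s)
Y = -2938 (Y = 2*((456 - 1000) - 925) = 2*(-544 - 925) = 2*(-1469) = -2938)
Y - (t + h(H))/(-1139 + j(26, -30)) = -2938 - (16 + 42)/(-1139 + 2*(-30)*26) = -2938 - 58/(-1139 - 1560) = -2938 - 58/(-2699) = -2938 - 58*(-1)/2699 = -2938 - 1*(-58/2699) = -2938 + 58/2699 = -7929604/2699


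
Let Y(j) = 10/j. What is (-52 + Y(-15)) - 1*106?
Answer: -476/3 ≈ -158.67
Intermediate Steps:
(-52 + Y(-15)) - 1*106 = (-52 + 10/(-15)) - 1*106 = (-52 + 10*(-1/15)) - 106 = (-52 - ⅔) - 106 = -158/3 - 106 = -476/3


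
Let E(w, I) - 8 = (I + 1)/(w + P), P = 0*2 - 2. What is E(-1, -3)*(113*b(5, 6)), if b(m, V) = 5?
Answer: 14690/3 ≈ 4896.7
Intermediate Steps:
P = -2 (P = 0 - 2 = -2)
E(w, I) = 8 + (1 + I)/(-2 + w) (E(w, I) = 8 + (I + 1)/(w - 2) = 8 + (1 + I)/(-2 + w))
E(-1, -3)*(113*b(5, 6)) = ((-15 - 3 + 8*(-1))/(-2 - 1))*(113*5) = ((-15 - 3 - 8)/(-3))*565 = -⅓*(-26)*565 = (26/3)*565 = 14690/3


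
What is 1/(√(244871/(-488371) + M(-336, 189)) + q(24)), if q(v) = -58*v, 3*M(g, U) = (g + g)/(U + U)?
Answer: -18354935664/25550084869741 - 21*I*√431324871861/25550084869741 ≈ -0.00071839 - 5.398e-7*I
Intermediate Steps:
M(g, U) = g/(3*U) (M(g, U) = ((g + g)/(U + U))/3 = ((2*g)/((2*U)))/3 = ((2*g)*(1/(2*U)))/3 = (g/U)/3 = g/(3*U))
1/(√(244871/(-488371) + M(-336, 189)) + q(24)) = 1/(√(244871/(-488371) + (⅓)*(-336)/189) - 58*24) = 1/(√(244871*(-1/488371) + (⅓)*(-336)*(1/189)) - 1392) = 1/(√(-244871/488371 - 16/27) - 1392) = 1/(√(-14425453/13186017) - 1392) = 1/(7*I*√431324871861/4395339 - 1392) = 1/(-1392 + 7*I*√431324871861/4395339)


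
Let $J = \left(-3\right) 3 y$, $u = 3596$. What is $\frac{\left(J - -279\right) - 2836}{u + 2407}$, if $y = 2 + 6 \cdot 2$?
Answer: $- \frac{2683}{6003} \approx -0.44694$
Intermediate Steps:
$y = 14$ ($y = 2 + 12 = 14$)
$J = -126$ ($J = \left(-3\right) 3 \cdot 14 = \left(-9\right) 14 = -126$)
$\frac{\left(J - -279\right) - 2836}{u + 2407} = \frac{\left(-126 - -279\right) - 2836}{3596 + 2407} = \frac{\left(-126 + 279\right) - 2836}{6003} = \left(153 - 2836\right) \frac{1}{6003} = \left(-2683\right) \frac{1}{6003} = - \frac{2683}{6003}$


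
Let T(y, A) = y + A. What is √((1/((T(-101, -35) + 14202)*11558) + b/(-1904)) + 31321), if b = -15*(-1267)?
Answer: √239167212766264972618793/2763772076 ≈ 176.95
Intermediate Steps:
b = 19005
T(y, A) = A + y
√((1/((T(-101, -35) + 14202)*11558) + b/(-1904)) + 31321) = √((1/(((-35 - 101) + 14202)*11558) + 19005/(-1904)) + 31321) = √(((1/11558)/(-136 + 14202) + 19005*(-1/1904)) + 31321) = √(((1/11558)/14066 - 2715/272) + 31321) = √(((1/14066)*(1/11558) - 2715/272) + 31321) = √((1/162574828 - 2715/272) + 31321) = √(-110347664437/11055088304 + 31321) = √(346146073105147/11055088304) = √239167212766264972618793/2763772076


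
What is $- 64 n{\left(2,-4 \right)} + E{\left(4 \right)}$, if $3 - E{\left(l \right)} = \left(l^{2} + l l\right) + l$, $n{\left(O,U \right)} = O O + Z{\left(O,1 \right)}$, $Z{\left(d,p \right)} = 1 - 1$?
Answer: $-289$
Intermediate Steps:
$Z{\left(d,p \right)} = 0$
$n{\left(O,U \right)} = O^{2}$ ($n{\left(O,U \right)} = O O + 0 = O^{2} + 0 = O^{2}$)
$E{\left(l \right)} = 3 - l - 2 l^{2}$ ($E{\left(l \right)} = 3 - \left(\left(l^{2} + l l\right) + l\right) = 3 - \left(\left(l^{2} + l^{2}\right) + l\right) = 3 - \left(2 l^{2} + l\right) = 3 - \left(l + 2 l^{2}\right) = 3 - l - 2 l^{2}$)
$- 64 n{\left(2,-4 \right)} + E{\left(4 \right)} = - 64 \cdot 2^{2} - \left(1 + 32\right) = \left(-64\right) 4 - 33 = -256 - 33 = -289$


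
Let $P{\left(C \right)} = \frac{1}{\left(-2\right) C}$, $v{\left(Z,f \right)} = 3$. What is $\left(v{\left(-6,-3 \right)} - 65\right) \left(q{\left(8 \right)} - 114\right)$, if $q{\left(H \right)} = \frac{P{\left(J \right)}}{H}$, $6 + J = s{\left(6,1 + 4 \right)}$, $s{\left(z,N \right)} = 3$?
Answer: $\frac{169601}{24} \approx 7066.7$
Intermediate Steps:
$J = -3$ ($J = -6 + 3 = -3$)
$P{\left(C \right)} = - \frac{1}{2 C}$
$q{\left(H \right)} = \frac{1}{6 H}$ ($q{\left(H \right)} = \frac{\left(- \frac{1}{2}\right) \frac{1}{-3}}{H} = \frac{\left(- \frac{1}{2}\right) \left(- \frac{1}{3}\right)}{H} = \frac{1}{6 H}$)
$\left(v{\left(-6,-3 \right)} - 65\right) \left(q{\left(8 \right)} - 114\right) = \left(3 - 65\right) \left(\frac{1}{6 \cdot 8} - 114\right) = \left(3 - 65\right) \left(\frac{1}{6} \cdot \frac{1}{8} - 114\right) = - 62 \left(\frac{1}{48} - 114\right) = \left(-62\right) \left(- \frac{5471}{48}\right) = \frac{169601}{24}$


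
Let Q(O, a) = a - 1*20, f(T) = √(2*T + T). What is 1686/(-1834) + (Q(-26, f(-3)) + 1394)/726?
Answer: 107990/110957 + I/242 ≈ 0.97326 + 0.0041322*I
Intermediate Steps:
f(T) = √3*√T (f(T) = √(3*T) = √3*√T)
Q(O, a) = -20 + a (Q(O, a) = a - 20 = -20 + a)
1686/(-1834) + (Q(-26, f(-3)) + 1394)/726 = 1686/(-1834) + ((-20 + √3*√(-3)) + 1394)/726 = 1686*(-1/1834) + ((-20 + √3*(I*√3)) + 1394)*(1/726) = -843/917 + ((-20 + 3*I) + 1394)*(1/726) = -843/917 + (1374 + 3*I)*(1/726) = -843/917 + (229/121 + I/242) = 107990/110957 + I/242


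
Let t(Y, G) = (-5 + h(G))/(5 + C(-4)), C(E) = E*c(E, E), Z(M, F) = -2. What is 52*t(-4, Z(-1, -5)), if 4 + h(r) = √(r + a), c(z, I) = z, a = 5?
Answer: -156/7 + 52*√3/21 ≈ -17.997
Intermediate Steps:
C(E) = E² (C(E) = E*E = E²)
h(r) = -4 + √(5 + r) (h(r) = -4 + √(r + 5) = -4 + √(5 + r))
t(Y, G) = -3/7 + √(5 + G)/21 (t(Y, G) = (-5 + (-4 + √(5 + G)))/(5 + (-4)²) = (-9 + √(5 + G))/(5 + 16) = (-9 + √(5 + G))/21 = (-9 + √(5 + G))*(1/21) = -3/7 + √(5 + G)/21)
52*t(-4, Z(-1, -5)) = 52*(-3/7 + √(5 - 2)/21) = 52*(-3/7 + √3/21) = -156/7 + 52*√3/21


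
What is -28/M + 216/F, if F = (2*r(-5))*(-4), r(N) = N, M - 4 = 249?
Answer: 6691/1265 ≈ 5.2893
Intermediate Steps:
M = 253 (M = 4 + 249 = 253)
F = 40 (F = (2*(-5))*(-4) = -10*(-4) = 40)
-28/M + 216/F = -28/253 + 216/40 = -28*1/253 + 216*(1/40) = -28/253 + 27/5 = 6691/1265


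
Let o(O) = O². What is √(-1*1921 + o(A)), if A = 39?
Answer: 20*I ≈ 20.0*I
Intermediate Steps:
√(-1*1921 + o(A)) = √(-1*1921 + 39²) = √(-1921 + 1521) = √(-400) = 20*I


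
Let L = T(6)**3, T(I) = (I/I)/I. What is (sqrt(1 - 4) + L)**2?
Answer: -139967/46656 + I*sqrt(3)/108 ≈ -3.0 + 0.016037*I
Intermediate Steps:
T(I) = 1/I
L = 1/216 (L = (1/6)**3 = 1/216 ≈ 0.0046296)
(sqrt(1 - 4) + L)**2 = (sqrt(1 - 4) + 1/216)**2 = (sqrt(-3) + 1/216)**2 = (I*sqrt(3) + 1/216)**2 = (1/216 + I*sqrt(3))**2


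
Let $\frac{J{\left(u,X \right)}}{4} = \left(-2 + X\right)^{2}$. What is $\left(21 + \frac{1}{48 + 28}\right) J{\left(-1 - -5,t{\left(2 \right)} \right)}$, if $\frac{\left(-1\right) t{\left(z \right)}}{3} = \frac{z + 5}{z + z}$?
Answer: $\frac{1343077}{304} \approx 4418.0$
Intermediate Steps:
$t{\left(z \right)} = - \frac{3 \left(5 + z\right)}{2 z}$ ($t{\left(z \right)} = - 3 \frac{z + 5}{z + z} = - 3 \frac{5 + z}{2 z} = - \frac{3 \left(5 + z\right)}{2 z}$)
$J{\left(u,X \right)} = 4 \left(-2 + X\right)^{2}$
$\left(21 + \frac{1}{48 + 28}\right) J{\left(-1 - -5,t{\left(2 \right)} \right)} = \left(21 + \frac{1}{48 + 28}\right) 4 \left(-2 + \frac{3 \left(-5 - 2\right)}{2 \cdot 2}\right)^{2} = \left(21 + \frac{1}{76}\right) 4 \left(-2 + \frac{3}{2} \cdot \frac{1}{2} \left(-5 - 2\right)\right)^{2} = \left(21 + \frac{1}{76}\right) 4 \left(-2 + \frac{3}{2} \cdot \frac{1}{2} \left(-7\right)\right)^{2} = \frac{1597 \cdot 4 \left(-2 - \frac{21}{4}\right)^{2}}{76} = \frac{1597 \cdot 4 \left(- \frac{29}{4}\right)^{2}}{76} = \frac{1597 \cdot 4 \cdot \frac{841}{16}}{76} = \frac{1597}{76} \cdot \frac{841}{4} = \frac{1343077}{304}$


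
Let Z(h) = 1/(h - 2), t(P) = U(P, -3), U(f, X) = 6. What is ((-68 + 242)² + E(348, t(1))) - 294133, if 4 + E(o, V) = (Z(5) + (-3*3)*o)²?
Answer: 85891276/9 ≈ 9.5435e+6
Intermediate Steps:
t(P) = 6
Z(h) = 1/(-2 + h)
E(o, V) = -4 + (⅓ - 9*o)² (E(o, V) = -4 + (1/(-2 + 5) + (-3*3)*o)² = -4 + (1/3 - 9*o)² = -4 + (⅓ - 9*o)²)
((-68 + 242)² + E(348, t(1))) - 294133 = ((-68 + 242)² + (-4 + (-1 + 27*348)²/9)) - 294133 = (174² + (-4 + (-1 + 9396)²/9)) - 294133 = (30276 + (-4 + (⅑)*9395²)) - 294133 = (30276 + (-4 + (⅑)*88266025)) - 294133 = (30276 + (-4 + 88266025/9)) - 294133 = (30276 + 88265989/9) - 294133 = 88538473/9 - 294133 = 85891276/9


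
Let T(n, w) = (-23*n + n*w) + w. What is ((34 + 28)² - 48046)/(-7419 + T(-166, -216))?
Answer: -44202/32039 ≈ -1.3796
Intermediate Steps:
T(n, w) = w - 23*n + n*w
((34 + 28)² - 48046)/(-7419 + T(-166, -216)) = ((34 + 28)² - 48046)/(-7419 + (-216 - 23*(-166) - 166*(-216))) = (62² - 48046)/(-7419 + (-216 + 3818 + 35856)) = (3844 - 48046)/(-7419 + 39458) = -44202/32039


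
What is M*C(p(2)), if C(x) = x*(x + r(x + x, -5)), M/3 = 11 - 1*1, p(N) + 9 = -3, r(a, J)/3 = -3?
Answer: 7560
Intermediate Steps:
r(a, J) = -9 (r(a, J) = 3*(-3) = -9)
p(N) = -12 (p(N) = -9 - 3 = -12)
M = 30 (M = 3*(11 - 1*1) = 3*(11 - 1) = 3*10 = 30)
C(x) = x*(-9 + x) (C(x) = x*(x - 9) = x*(-9 + x))
M*C(p(2)) = 30*(-12*(-9 - 12)) = 30*(-12*(-21)) = 30*252 = 7560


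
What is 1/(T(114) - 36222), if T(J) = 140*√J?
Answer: -6037/218299814 - 35*√114/327449721 ≈ -2.8796e-5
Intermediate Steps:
1/(T(114) - 36222) = 1/(140*√114 - 36222) = 1/(-36222 + 140*√114)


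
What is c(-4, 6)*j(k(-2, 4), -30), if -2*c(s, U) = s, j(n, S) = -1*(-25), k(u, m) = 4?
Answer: 50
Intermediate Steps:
j(n, S) = 25
c(s, U) = -s/2
c(-4, 6)*j(k(-2, 4), -30) = -½*(-4)*25 = 2*25 = 50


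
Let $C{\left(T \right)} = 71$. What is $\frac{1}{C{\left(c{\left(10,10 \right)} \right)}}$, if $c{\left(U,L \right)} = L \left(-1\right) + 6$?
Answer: $\frac{1}{71} \approx 0.014085$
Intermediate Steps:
$c{\left(U,L \right)} = 6 - L$ ($c{\left(U,L \right)} = - L + 6 = 6 - L$)
$\frac{1}{C{\left(c{\left(10,10 \right)} \right)}} = \frac{1}{71}$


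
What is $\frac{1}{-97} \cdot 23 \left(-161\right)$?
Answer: $\frac{3703}{97} \approx 38.175$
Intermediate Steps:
$\frac{1}{-97} \cdot 23 \left(-161\right) = \left(- \frac{1}{97}\right) 23 \left(-161\right) = \left(- \frac{23}{97}\right) \left(-161\right) = \frac{3703}{97}$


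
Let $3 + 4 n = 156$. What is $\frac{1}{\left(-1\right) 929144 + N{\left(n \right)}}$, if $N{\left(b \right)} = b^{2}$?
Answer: $- \frac{16}{14842895} \approx -1.078 \cdot 10^{-6}$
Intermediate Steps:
$n = \frac{153}{4}$ ($n = - \frac{3}{4} + \frac{1}{4} \cdot 156 = - \frac{3}{4} + 39 = \frac{153}{4} \approx 38.25$)
$\frac{1}{\left(-1\right) 929144 + N{\left(n \right)}} = \frac{1}{\left(-1\right) 929144 + \left(\frac{153}{4}\right)^{2}} = \frac{1}{-929144 + \frac{23409}{16}} = \frac{1}{- \frac{14842895}{16}} = - \frac{16}{14842895}$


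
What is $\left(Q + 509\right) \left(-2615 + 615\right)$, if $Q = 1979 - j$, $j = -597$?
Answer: $-6170000$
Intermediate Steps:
$Q = 2576$ ($Q = 1979 - -597 = 1979 + 597 = 2576$)
$\left(Q + 509\right) \left(-2615 + 615\right) = \left(2576 + 509\right) \left(-2615 + 615\right) = 3085 \left(-2000\right) = -6170000$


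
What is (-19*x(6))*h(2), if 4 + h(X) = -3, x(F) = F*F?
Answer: 4788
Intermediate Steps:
x(F) = F²
h(X) = -7 (h(X) = -4 - 3 = -7)
(-19*x(6))*h(2) = -19*6²*(-7) = -19*36*(-7) = -684*(-7) = 4788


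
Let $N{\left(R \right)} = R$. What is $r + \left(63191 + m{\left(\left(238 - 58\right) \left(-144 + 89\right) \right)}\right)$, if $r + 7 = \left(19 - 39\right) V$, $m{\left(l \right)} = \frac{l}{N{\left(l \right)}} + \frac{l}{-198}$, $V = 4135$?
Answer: $-19465$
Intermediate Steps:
$m{\left(l \right)} = 1 - \frac{l}{198}$ ($m{\left(l \right)} = \frac{l}{l} + \frac{l}{-198} = 1 + l \left(- \frac{1}{198}\right) = 1 - \frac{l}{198}$)
$r = -82707$ ($r = -7 + \left(19 - 39\right) 4135 = -7 - 82700 = -82707$)
$r + \left(63191 + m{\left(\left(238 - 58\right) \left(-144 + 89\right) \right)}\right) = -82707 + \left(63191 - \left(-1 + \frac{\left(238 - 58\right) \left(-144 + 89\right)}{198}\right)\right) = -82707 + \left(63191 - \left(-1 + \frac{180 \left(-55\right)}{198}\right)\right) = -82707 + \left(63191 + \left(1 - -50\right)\right) = -82707 + \left(63191 + \left(1 + 50\right)\right) = -82707 + \left(63191 + 51\right) = -82707 + 63242 = -19465$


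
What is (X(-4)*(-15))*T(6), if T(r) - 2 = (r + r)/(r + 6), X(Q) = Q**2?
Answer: -720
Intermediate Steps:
T(r) = 2 + 2*r/(6 + r) (T(r) = 2 + (r + r)/(r + 6) = 2 + (2*r)/(6 + r) = 2 + 2*r/(6 + r))
(X(-4)*(-15))*T(6) = ((-4)**2*(-15))*(4*(3 + 6)/(6 + 6)) = (16*(-15))*(4*9/12) = -960*9/12 = -240*3 = -720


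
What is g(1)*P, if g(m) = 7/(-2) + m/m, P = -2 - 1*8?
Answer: 25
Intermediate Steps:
P = -10 (P = -2 - 8 = -10)
g(m) = -5/2 (g(m) = 7*(-1/2) + 1 = -7/2 + 1 = -5/2)
g(1)*P = -5/2*(-10) = 25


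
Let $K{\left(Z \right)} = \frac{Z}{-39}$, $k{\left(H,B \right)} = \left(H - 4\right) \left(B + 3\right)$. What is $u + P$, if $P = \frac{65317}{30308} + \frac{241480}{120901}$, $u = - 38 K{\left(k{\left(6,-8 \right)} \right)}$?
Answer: $- \frac{799010661217}{142906432812} \approx -5.5911$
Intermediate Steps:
$k{\left(H,B \right)} = \left(-4 + H\right) \left(3 + B\right)$
$K{\left(Z \right)} = - \frac{Z}{39}$ ($K{\left(Z \right)} = Z \left(- \frac{1}{39}\right) = - \frac{Z}{39}$)
$u = - \frac{380}{39}$ ($u = - 38 \left(- \frac{-12 - -32 + 3 \cdot 6 - 48}{39}\right) = - 38 \left(- \frac{-12 + 32 + 18 - 48}{39}\right) = - 38 \left(\left(- \frac{1}{39}\right) \left(-10\right)\right) = \left(-38\right) \frac{10}{39} = - \frac{380}{39} \approx -9.7436$)
$P = \frac{15215666457}{3664267508}$ ($P = 65317 \cdot \frac{1}{30308} + 241480 \cdot \frac{1}{120901} = \frac{65317}{30308} + \frac{241480}{120901} = \frac{15215666457}{3664267508} \approx 4.1524$)
$u + P = - \frac{380}{39} + \frac{15215666457}{3664267508} = - \frac{799010661217}{142906432812}$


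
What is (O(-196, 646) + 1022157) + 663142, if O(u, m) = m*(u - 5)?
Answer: 1555453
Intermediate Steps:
O(u, m) = m*(-5 + u)
(O(-196, 646) + 1022157) + 663142 = (646*(-5 - 196) + 1022157) + 663142 = (646*(-201) + 1022157) + 663142 = (-129846 + 1022157) + 663142 = 892311 + 663142 = 1555453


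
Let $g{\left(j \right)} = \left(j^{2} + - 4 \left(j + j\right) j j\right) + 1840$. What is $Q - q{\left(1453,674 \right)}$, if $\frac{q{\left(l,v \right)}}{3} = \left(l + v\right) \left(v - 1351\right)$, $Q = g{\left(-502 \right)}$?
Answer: $1016621845$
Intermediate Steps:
$g{\left(j \right)} = 1840 + j^{2} - 8 j^{3}$ ($g{\left(j \right)} = \left(j^{2} + - 4 \cdot 2 j j j\right) + 1840 = \left(j^{2} + - 4 \cdot 2 j^{2} j\right) + 1840 = \left(j^{2} + - 8 j^{2} j\right) + 1840 = \left(j^{2} - 8 j^{3}\right) + 1840 = 1840 + j^{2} - 8 j^{3}$)
$Q = 1012301908$ ($Q = 1840 + \left(-502\right)^{2} - 8 \left(-502\right)^{3} = 1840 + 252004 - -1012048064 = 1840 + 252004 + 1012048064 = 1012301908$)
$q{\left(l,v \right)} = 3 \left(-1351 + v\right) \left(l + v\right)$ ($q{\left(l,v \right)} = 3 \left(l + v\right) \left(v - 1351\right) = 3 \left(l + v\right) \left(-1351 + v\right) = 3 \left(-1351 + v\right) \left(l + v\right)$)
$Q - q{\left(1453,674 \right)} = 1012301908 - \left(\left(-4053\right) 1453 - 2731722 + 3 \cdot 674^{2} + 3 \cdot 1453 \cdot 674\right) = 1012301908 - \left(-5889009 - 2731722 + 3 \cdot 454276 + 2937966\right) = 1012301908 - \left(-5889009 - 2731722 + 1362828 + 2937966\right) = 1012301908 - -4319937 = 1012301908 + 4319937 = 1016621845$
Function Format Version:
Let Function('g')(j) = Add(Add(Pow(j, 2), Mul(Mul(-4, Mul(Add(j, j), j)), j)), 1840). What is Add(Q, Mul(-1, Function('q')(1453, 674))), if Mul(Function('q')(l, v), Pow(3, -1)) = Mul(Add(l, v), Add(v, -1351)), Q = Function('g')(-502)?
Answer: 1016621845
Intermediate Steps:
Function('g')(j) = Add(1840, Pow(j, 2), Mul(-8, Pow(j, 3))) (Function('g')(j) = Add(Add(Pow(j, 2), Mul(Mul(-4, Mul(Mul(2, j), j)), j)), 1840) = Add(Add(Pow(j, 2), Mul(Mul(-4, Mul(2, Pow(j, 2))), j)), 1840) = Add(Add(Pow(j, 2), Mul(Mul(-8, Pow(j, 2)), j)), 1840) = Add(Add(Pow(j, 2), Mul(-8, Pow(j, 3))), 1840) = Add(1840, Pow(j, 2), Mul(-8, Pow(j, 3))))
Q = 1012301908 (Q = Add(1840, Pow(-502, 2), Mul(-8, Pow(-502, 3))) = Add(1840, 252004, Mul(-8, -126506008)) = Add(1840, 252004, 1012048064) = 1012301908)
Function('q')(l, v) = Mul(3, Add(-1351, v), Add(l, v)) (Function('q')(l, v) = Mul(3, Mul(Add(l, v), Add(v, -1351))) = Mul(3, Mul(Add(l, v), Add(-1351, v))) = Mul(3, Mul(Add(-1351, v), Add(l, v))) = Mul(3, Add(-1351, v), Add(l, v)))
Add(Q, Mul(-1, Function('q')(1453, 674))) = Add(1012301908, Mul(-1, Add(Mul(-4053, 1453), Mul(-4053, 674), Mul(3, Pow(674, 2)), Mul(3, 1453, 674)))) = Add(1012301908, Mul(-1, Add(-5889009, -2731722, Mul(3, 454276), 2937966))) = Add(1012301908, Mul(-1, Add(-5889009, -2731722, 1362828, 2937966))) = Add(1012301908, Mul(-1, -4319937)) = Add(1012301908, 4319937) = 1016621845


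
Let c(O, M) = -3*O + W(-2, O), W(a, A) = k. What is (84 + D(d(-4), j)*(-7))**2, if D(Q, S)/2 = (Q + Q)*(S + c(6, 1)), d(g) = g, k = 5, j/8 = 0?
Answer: 1882384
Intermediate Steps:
j = 0 (j = 8*0 = 0)
W(a, A) = 5
c(O, M) = 5 - 3*O (c(O, M) = -3*O + 5 = 5 - 3*O)
D(Q, S) = 4*Q*(-13 + S) (D(Q, S) = 2*((Q + Q)*(S + (5 - 3*6))) = 2*((2*Q)*(S + (5 - 18))) = 2*((2*Q)*(S - 13)) = 2*((2*Q)*(-13 + S)) = 2*(2*Q*(-13 + S)) = 4*Q*(-13 + S))
(84 + D(d(-4), j)*(-7))**2 = (84 + (4*(-4)*(-13 + 0))*(-7))**2 = (84 + (4*(-4)*(-13))*(-7))**2 = (84 + 208*(-7))**2 = (84 - 1456)**2 = (-1372)**2 = 1882384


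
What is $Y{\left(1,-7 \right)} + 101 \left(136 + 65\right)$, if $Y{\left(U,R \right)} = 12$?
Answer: $20313$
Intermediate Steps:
$Y{\left(1,-7 \right)} + 101 \left(136 + 65\right) = 12 + 101 \left(136 + 65\right) = 12 + 101 \cdot 201 = 12 + 20301 = 20313$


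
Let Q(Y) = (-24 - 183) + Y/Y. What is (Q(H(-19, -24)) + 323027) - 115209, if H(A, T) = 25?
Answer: 207612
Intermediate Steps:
Q(Y) = -206 (Q(Y) = -207 + 1 = -206)
(Q(H(-19, -24)) + 323027) - 115209 = (-206 + 323027) - 115209 = 322821 - 115209 = 207612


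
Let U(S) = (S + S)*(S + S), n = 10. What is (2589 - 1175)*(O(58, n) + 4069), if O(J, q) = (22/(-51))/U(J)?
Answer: 987104789447/171564 ≈ 5.7536e+6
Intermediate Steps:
U(S) = 4*S² (U(S) = (2*S)*(2*S) = 4*S²)
O(J, q) = -11/(102*J²) (O(J, q) = (22/(-51))/((4*J²)) = (22*(-1/51))*(1/(4*J²)) = -11/(102*J²))
(2589 - 1175)*(O(58, n) + 4069) = (2589 - 1175)*(-11/102/58² + 4069) = 1414*(-11/102*1/3364 + 4069) = 1414*(-11/343128 + 4069) = 1414*(1396187821/343128) = 987104789447/171564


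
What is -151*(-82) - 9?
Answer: 12373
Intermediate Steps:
-151*(-82) - 9 = 12382 - 9 = 12373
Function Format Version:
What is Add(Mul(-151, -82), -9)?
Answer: 12373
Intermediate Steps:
Add(Mul(-151, -82), -9) = Add(12382, -9) = 12373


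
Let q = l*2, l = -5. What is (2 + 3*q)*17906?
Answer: -501368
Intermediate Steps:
q = -10 (q = -5*2 = -10)
(2 + 3*q)*17906 = (2 + 3*(-10))*17906 = (2 - 30)*17906 = -28*17906 = -501368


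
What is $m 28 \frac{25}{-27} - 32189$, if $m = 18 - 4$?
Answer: $- \frac{878903}{27} \approx -32552.0$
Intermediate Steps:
$m = 14$ ($m = 18 - 4 = 14$)
$m 28 \frac{25}{-27} - 32189 = 14 \cdot 28 \frac{25}{-27} - 32189 = 392 \cdot 25 \left(- \frac{1}{27}\right) - 32189 = 392 \left(- \frac{25}{27}\right) - 32189 = - \frac{9800}{27} - 32189 = - \frac{878903}{27}$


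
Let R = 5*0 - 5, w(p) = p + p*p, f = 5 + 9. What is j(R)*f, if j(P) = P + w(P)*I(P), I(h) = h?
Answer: -1470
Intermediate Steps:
f = 14
w(p) = p + p²
R = -5 (R = 0 - 5 = -5)
j(P) = P + P²*(1 + P) (j(P) = P + (P*(1 + P))*P = P + P²*(1 + P))
j(R)*f = -5*(1 - 5*(1 - 5))*14 = -5*(1 - 5*(-4))*14 = -5*(1 + 20)*14 = -5*21*14 = -105*14 = -1470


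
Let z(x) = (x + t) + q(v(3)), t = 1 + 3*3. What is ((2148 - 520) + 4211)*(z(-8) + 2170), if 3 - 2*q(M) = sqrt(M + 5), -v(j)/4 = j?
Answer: 25382133/2 - 5839*I*sqrt(7)/2 ≈ 1.2691e+7 - 7724.3*I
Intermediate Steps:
v(j) = -4*j
q(M) = 3/2 - sqrt(5 + M)/2 (q(M) = 3/2 - sqrt(M + 5)/2 = 3/2 - sqrt(5 + M)/2)
t = 10 (t = 1 + 9 = 10)
z(x) = 23/2 + x - I*sqrt(7)/2 (z(x) = (x + 10) + (3/2 - sqrt(5 - 4*3)/2) = (10 + x) + (3/2 - sqrt(5 - 12)/2) = (10 + x) + (3/2 - I*sqrt(7)/2) = 23/2 + x - I*sqrt(7)/2)
((2148 - 520) + 4211)*(z(-8) + 2170) = ((2148 - 520) + 4211)*((23/2 - 8 - I*sqrt(7)/2) + 2170) = (1628 + 4211)*((7/2 - I*sqrt(7)/2) + 2170) = 5839*(4347/2 - I*sqrt(7)/2) = 25382133/2 - 5839*I*sqrt(7)/2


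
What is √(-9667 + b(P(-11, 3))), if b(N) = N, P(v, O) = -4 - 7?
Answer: I*√9678 ≈ 98.377*I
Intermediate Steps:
P(v, O) = -11
√(-9667 + b(P(-11, 3))) = √(-9667 - 11) = √(-9678) = I*√9678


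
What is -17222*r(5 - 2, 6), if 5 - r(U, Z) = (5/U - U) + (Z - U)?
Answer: -172220/3 ≈ -57407.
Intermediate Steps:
r(U, Z) = 5 - Z - 5/U + 2*U (r(U, Z) = 5 - ((5/U - U) + (Z - U)) = 5 - ((-U + 5/U) + (Z - U)) = 5 - (Z - 2*U + 5/U) = 5 + (-Z - 5/U + 2*U) = 5 - Z - 5/U + 2*U)
-17222*r(5 - 2, 6) = -17222*(5 - 1*6 - 5/(5 - 2) + 2*(5 - 2)) = -17222*(5 - 6 - 5/3 + 2*3) = -17222*(5 - 6 - 5*⅓ + 6) = -17222*(5 - 6 - 5/3 + 6) = -17222*10/3 = -172220/3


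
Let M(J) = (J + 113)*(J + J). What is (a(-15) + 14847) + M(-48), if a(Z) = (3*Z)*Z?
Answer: 9282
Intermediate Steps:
a(Z) = 3*Z**2
M(J) = 2*J*(113 + J) (M(J) = (113 + J)*(2*J) = 2*J*(113 + J))
(a(-15) + 14847) + M(-48) = (3*(-15)**2 + 14847) + 2*(-48)*(113 - 48) = (3*225 + 14847) + 2*(-48)*65 = (675 + 14847) - 6240 = 15522 - 6240 = 9282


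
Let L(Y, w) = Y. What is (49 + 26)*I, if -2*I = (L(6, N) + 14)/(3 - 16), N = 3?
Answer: 750/13 ≈ 57.692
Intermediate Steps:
I = 10/13 (I = -(6 + 14)/(2*(3 - 16)) = -10/(-13) = -10*(-1)/13 = -1/2*(-20/13) = 10/13 ≈ 0.76923)
(49 + 26)*I = (49 + 26)*(10/13) = 75*(10/13) = 750/13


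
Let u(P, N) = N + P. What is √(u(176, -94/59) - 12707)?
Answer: I*√43625957/59 ≈ 111.95*I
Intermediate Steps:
√(u(176, -94/59) - 12707) = √((-94/59 + 176) - 12707) = √(10290/59 - 12707) = √(-739423/59) = I*√43625957/59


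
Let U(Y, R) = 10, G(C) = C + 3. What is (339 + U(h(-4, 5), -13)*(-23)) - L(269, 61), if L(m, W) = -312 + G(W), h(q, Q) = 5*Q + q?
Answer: 357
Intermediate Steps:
G(C) = 3 + C
h(q, Q) = q + 5*Q
L(m, W) = -309 + W (L(m, W) = -312 + (3 + W) = -309 + W)
(339 + U(h(-4, 5), -13)*(-23)) - L(269, 61) = (339 + 10*(-23)) - (-309 + 61) = (339 - 230) - 1*(-248) = 109 + 248 = 357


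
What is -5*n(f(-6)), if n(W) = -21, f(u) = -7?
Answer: 105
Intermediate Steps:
-5*n(f(-6)) = -5*(-21) = 105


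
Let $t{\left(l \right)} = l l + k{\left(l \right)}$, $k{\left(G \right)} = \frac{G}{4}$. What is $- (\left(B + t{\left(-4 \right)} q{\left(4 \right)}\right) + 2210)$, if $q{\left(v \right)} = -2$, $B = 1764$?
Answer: $-3944$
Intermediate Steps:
$k{\left(G \right)} = \frac{G}{4}$ ($k{\left(G \right)} = G \frac{1}{4} = \frac{G}{4}$)
$t{\left(l \right)} = l^{2} + \frac{l}{4}$ ($t{\left(l \right)} = l l + \frac{l}{4} = l^{2} + \frac{l}{4}$)
$- (\left(B + t{\left(-4 \right)} q{\left(4 \right)}\right) + 2210) = - (\left(1764 + - 4 \left(\frac{1}{4} - 4\right) \left(-2\right)\right) + 2210) = - (\left(1764 + \left(-4\right) \left(- \frac{15}{4}\right) \left(-2\right)\right) + 2210) = - (\left(1764 + 15 \left(-2\right)\right) + 2210) = - (\left(1764 - 30\right) + 2210) = - (1734 + 2210) = \left(-1\right) 3944 = -3944$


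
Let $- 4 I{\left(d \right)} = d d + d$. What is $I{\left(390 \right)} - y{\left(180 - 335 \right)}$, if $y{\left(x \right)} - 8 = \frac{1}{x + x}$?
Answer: $- \frac{5910227}{155} \approx -38131.0$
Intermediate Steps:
$I{\left(d \right)} = - \frac{d}{4} - \frac{d^{2}}{4}$ ($I{\left(d \right)} = - \frac{d d + d}{4} = - \frac{d^{2} + d}{4} = - \frac{d + d^{2}}{4} = - \frac{d}{4} - \frac{d^{2}}{4}$)
$y{\left(x \right)} = 8 + \frac{1}{2 x}$ ($y{\left(x \right)} = 8 + \frac{1}{x + x} = 8 + \frac{1}{2 x}$)
$I{\left(390 \right)} - y{\left(180 - 335 \right)} = \left(- \frac{1}{4}\right) 390 \left(1 + 390\right) - \left(8 + \frac{1}{2 \left(180 - 335\right)}\right) = \left(- \frac{1}{4}\right) 390 \cdot 391 - \left(8 + \frac{1}{2 \left(180 - 335\right)}\right) = - \frac{76245}{2} - \left(8 + \frac{1}{2 \left(-155\right)}\right) = - \frac{76245}{2} - \left(8 + \frac{1}{2} \left(- \frac{1}{155}\right)\right) = - \frac{76245}{2} - \left(8 - \frac{1}{310}\right) = - \frac{76245}{2} - \frac{2479}{310} = - \frac{5910227}{155}$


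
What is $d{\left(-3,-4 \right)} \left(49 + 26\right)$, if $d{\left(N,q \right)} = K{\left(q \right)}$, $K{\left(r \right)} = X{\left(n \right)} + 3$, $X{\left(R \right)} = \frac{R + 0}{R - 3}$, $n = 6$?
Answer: $375$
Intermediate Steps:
$X{\left(R \right)} = \frac{R}{-3 + R}$
$K{\left(r \right)} = 5$ ($K{\left(r \right)} = \frac{6}{-3 + 6} + 3 = \frac{6}{3} + 3 = 6 \cdot \frac{1}{3} + 3 = 2 + 3 = 5$)
$d{\left(N,q \right)} = 5$
$d{\left(-3,-4 \right)} \left(49 + 26\right) = 5 \left(49 + 26\right) = 5 \cdot 75 = 375$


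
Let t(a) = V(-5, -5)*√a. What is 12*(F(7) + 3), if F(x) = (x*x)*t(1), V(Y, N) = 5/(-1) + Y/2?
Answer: -4374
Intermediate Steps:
V(Y, N) = -5 + Y/2 (V(Y, N) = 5*(-1) + Y*(½) = -5 + Y/2)
t(a) = -15*√a/2 (t(a) = (-5 + (½)*(-5))*√a = (-5 - 5/2)*√a = -15*√a/2)
F(x) = -15*x²/2 (F(x) = (x*x)*(-15*√1/2) = x²*(-15/2*1) = x²*(-15/2) = -15*x²/2)
12*(F(7) + 3) = 12*(-15/2*7² + 3) = 12*(-15/2*49 + 3) = 12*(-735/2 + 3) = 12*(-729/2) = -4374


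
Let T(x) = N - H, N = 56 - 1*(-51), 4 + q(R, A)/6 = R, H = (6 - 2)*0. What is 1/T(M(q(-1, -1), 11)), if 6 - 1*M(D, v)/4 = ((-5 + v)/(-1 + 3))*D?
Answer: 1/107 ≈ 0.0093458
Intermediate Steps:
H = 0 (H = 4*0 = 0)
q(R, A) = -24 + 6*R
M(D, v) = 24 - 4*D*(-5/2 + v/2) (M(D, v) = 24 - 4*(-5 + v)/(-1 + 3)*D = 24 - 4*(-5 + v)/2*D = 24 - 4*(-5 + v)*(½)*D = 24 - 4*(-5/2 + v/2)*D = 24 - 4*D*(-5/2 + v/2))
N = 107 (N = 56 + 51 = 107)
T(x) = 107 (T(x) = 107 - 1*0 = 107 + 0 = 107)
1/T(M(q(-1, -1), 11)) = 1/107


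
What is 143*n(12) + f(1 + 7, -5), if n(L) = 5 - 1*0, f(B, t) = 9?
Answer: 724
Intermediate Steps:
n(L) = 5 (n(L) = 5 + 0 = 5)
143*n(12) + f(1 + 7, -5) = 143*5 + 9 = 715 + 9 = 724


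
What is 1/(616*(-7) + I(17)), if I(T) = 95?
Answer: -1/4217 ≈ -0.00023714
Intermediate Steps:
1/(616*(-7) + I(17)) = 1/(616*(-7) + 95) = 1/(-4312 + 95) = 1/(-4217) = -1/4217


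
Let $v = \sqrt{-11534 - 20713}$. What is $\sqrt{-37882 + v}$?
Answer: $\sqrt{-37882 + 3 i \sqrt{3583}} \approx 0.4613 + 194.63 i$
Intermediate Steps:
$v = 3 i \sqrt{3583}$ ($v = \sqrt{-32247} = 3 i \sqrt{3583} \approx 179.57 i$)
$\sqrt{-37882 + v} = \sqrt{-37882 + 3 i \sqrt{3583}}$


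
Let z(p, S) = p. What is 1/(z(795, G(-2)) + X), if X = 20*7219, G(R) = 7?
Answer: 1/145175 ≈ 6.8882e-6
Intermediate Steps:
X = 144380
1/(z(795, G(-2)) + X) = 1/(795 + 144380) = 1/145175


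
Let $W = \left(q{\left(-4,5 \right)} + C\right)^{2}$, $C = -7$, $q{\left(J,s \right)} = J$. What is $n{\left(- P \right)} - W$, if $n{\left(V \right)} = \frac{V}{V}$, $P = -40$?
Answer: $-120$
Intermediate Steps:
$W = 121$ ($W = \left(-4 - 7\right)^{2} = \left(-11\right)^{2} = 121$)
$n{\left(V \right)} = 1$
$n{\left(- P \right)} - W = 1 - 121 = -120$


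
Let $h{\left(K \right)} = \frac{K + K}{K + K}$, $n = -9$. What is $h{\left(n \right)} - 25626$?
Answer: $-25625$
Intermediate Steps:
$h{\left(K \right)} = 1$ ($h{\left(K \right)} = \frac{2 K}{2 K} = 2 K \frac{1}{2 K} = 1$)
$h{\left(n \right)} - 25626 = 1 - 25626 = -25625$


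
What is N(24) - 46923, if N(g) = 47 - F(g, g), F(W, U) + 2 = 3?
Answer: -46877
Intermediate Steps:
F(W, U) = 1 (F(W, U) = -2 + 3 = 1)
N(g) = 46 (N(g) = 47 - 1*1 = 47 - 1 = 46)
N(24) - 46923 = 46 - 46923 = -46877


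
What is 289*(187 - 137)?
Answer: 14450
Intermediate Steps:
289*(187 - 137) = 289*50 = 14450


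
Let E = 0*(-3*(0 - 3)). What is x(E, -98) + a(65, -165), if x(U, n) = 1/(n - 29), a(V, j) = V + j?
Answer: -12701/127 ≈ -100.01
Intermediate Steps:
E = 0 (E = 0*(-3*(-3)) = 0*9 = 0)
x(U, n) = 1/(-29 + n)
x(E, -98) + a(65, -165) = 1/(-29 - 98) + (65 - 165) = 1/(-127) - 100 = -1/127 - 100 = -12701/127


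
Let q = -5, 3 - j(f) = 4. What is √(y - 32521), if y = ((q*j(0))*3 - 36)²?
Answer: 4*I*√2005 ≈ 179.11*I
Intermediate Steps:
j(f) = -1 (j(f) = 3 - 1*4 = 3 - 4 = -1)
y = 441 (y = (-5*(-1)*3 - 36)² = (5*3 - 36)² = (15 - 36)² = (-21)² = 441)
√(y - 32521) = √(441 - 32521) = √(-32080) = 4*I*√2005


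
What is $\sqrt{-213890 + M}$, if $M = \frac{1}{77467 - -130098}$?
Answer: $\frac{i \sqrt{9215071898727685}}{207565} \approx 462.48 i$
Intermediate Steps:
$M = \frac{1}{207565}$ ($M = \frac{1}{77467 + 130098} = \frac{1}{207565} \approx 4.8178 \cdot 10^{-6}$)
$\sqrt{-213890 + M} = \sqrt{-213890 + \frac{1}{207565}} = \sqrt{- \frac{44396077849}{207565}} = \frac{i \sqrt{9215071898727685}}{207565}$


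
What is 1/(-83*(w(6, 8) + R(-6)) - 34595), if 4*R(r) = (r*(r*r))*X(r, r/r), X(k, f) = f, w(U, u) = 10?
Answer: -1/30943 ≈ -3.2317e-5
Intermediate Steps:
R(r) = r³/4 (R(r) = ((r*(r*r))*(r/r))/4 = ((r*r²)*1)/4 = (r³*1)/4 = r³/4)
1/(-83*(w(6, 8) + R(-6)) - 34595) = 1/(-83*(10 + (¼)*(-6)³) - 34595) = 1/(-83*(10 + (¼)*(-216)) - 34595) = 1/(-83*(10 - 54) - 34595) = 1/(-83*(-44) - 34595) = 1/(3652 - 34595) = 1/(-30943) = -1/30943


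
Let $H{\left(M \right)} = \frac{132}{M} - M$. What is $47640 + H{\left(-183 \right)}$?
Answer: $\frac{2917159}{61} \approx 47822.0$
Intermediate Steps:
$H{\left(M \right)} = - M + \frac{132}{M}$
$47640 + H{\left(-183 \right)} = 47640 + \left(\left(-1\right) \left(-183\right) + \frac{132}{-183}\right) = 47640 + \left(183 + 132 \left(- \frac{1}{183}\right)\right) = 47640 + \left(183 - \frac{44}{61}\right) = 47640 + \frac{11119}{61} = \frac{2917159}{61}$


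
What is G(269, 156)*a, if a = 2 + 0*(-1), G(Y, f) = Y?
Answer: 538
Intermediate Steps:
a = 2 (a = 2 + 0 = 2)
G(269, 156)*a = 269*2 = 538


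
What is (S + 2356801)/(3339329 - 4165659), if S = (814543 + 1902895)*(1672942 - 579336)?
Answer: -2971808858229/826330 ≈ -3.5964e+6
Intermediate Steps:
S = 2971806501428 (S = 2717438*1093606 = 2971806501428)
(S + 2356801)/(3339329 - 4165659) = (2971806501428 + 2356801)/(3339329 - 4165659) = 2971808858229/(-826330) = 2971808858229*(-1/826330) = -2971808858229/826330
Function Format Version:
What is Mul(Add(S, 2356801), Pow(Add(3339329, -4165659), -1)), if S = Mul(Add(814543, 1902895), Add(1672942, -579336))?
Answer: Rational(-2971808858229, 826330) ≈ -3.5964e+6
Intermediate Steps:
S = 2971806501428 (S = Mul(2717438, 1093606) = 2971806501428)
Mul(Add(S, 2356801), Pow(Add(3339329, -4165659), -1)) = Mul(Add(2971806501428, 2356801), Pow(Add(3339329, -4165659), -1)) = Mul(2971808858229, Pow(-826330, -1)) = Mul(2971808858229, Rational(-1, 826330)) = Rational(-2971808858229, 826330)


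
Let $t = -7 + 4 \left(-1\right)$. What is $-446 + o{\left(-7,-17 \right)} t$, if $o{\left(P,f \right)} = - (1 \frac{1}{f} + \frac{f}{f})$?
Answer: $- \frac{7406}{17} \approx -435.65$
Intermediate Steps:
$o{\left(P,f \right)} = -1 - \frac{1}{f}$ ($o{\left(P,f \right)} = - (\frac{1}{f} + 1) = - (1 + \frac{1}{f}) = -1 - \frac{1}{f}$)
$t = -11$ ($t = -7 - 4 = -11$)
$-446 + o{\left(-7,-17 \right)} t = -446 + \frac{-1 - -17}{-17} \left(-11\right) = -446 + - \frac{-1 + 17}{17} \left(-11\right) = -446 + \left(- \frac{1}{17}\right) 16 \left(-11\right) = -446 - - \frac{176}{17} = -446 + \frac{176}{17} = - \frac{7406}{17}$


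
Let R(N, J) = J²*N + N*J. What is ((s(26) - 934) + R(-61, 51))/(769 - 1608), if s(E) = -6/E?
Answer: 2115181/10907 ≈ 193.93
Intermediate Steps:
R(N, J) = J*N + N*J² (R(N, J) = N*J² + J*N = J*N + N*J²)
((s(26) - 934) + R(-61, 51))/(769 - 1608) = ((-6/26 - 934) + 51*(-61)*(1 + 51))/(769 - 1608) = ((-6*1/26 - 934) + 51*(-61)*52)/(-839) = ((-3/13 - 934) - 161772)*(-1/839) = (-12145/13 - 161772)*(-1/839) = -2115181/13*(-1/839) = 2115181/10907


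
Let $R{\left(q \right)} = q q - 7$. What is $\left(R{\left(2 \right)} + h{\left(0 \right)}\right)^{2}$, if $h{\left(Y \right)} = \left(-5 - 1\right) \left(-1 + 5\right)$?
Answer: $729$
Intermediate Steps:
$R{\left(q \right)} = -7 + q^{2}$ ($R{\left(q \right)} = q^{2} - 7 = -7 + q^{2}$)
$h{\left(Y \right)} = -24$ ($h{\left(Y \right)} = \left(-6\right) 4 = -24$)
$\left(R{\left(2 \right)} + h{\left(0 \right)}\right)^{2} = \left(\left(-7 + 2^{2}\right) - 24\right)^{2} = \left(\left(-7 + 4\right) - 24\right)^{2} = \left(-3 - 24\right)^{2} = \left(-27\right)^{2} = 729$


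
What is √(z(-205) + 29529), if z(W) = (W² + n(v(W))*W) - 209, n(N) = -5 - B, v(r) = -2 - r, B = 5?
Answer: 3*√8155 ≈ 270.92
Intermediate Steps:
n(N) = -10 (n(N) = -5 - 1*5 = -5 - 5 = -10)
z(W) = -209 + W² - 10*W (z(W) = (W² - 10*W) - 209 = -209 + W² - 10*W)
√(z(-205) + 29529) = √((-209 + (-205)² - 10*(-205)) + 29529) = √((-209 + 42025 + 2050) + 29529) = √(43866 + 29529) = √73395 = 3*√8155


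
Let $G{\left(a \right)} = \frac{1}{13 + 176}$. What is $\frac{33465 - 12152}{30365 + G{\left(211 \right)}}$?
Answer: $\frac{4028157}{5738986} \approx 0.70189$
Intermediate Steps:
$G{\left(a \right)} = \frac{1}{189}$
$\frac{33465 - 12152}{30365 + G{\left(211 \right)}} = \frac{33465 - 12152}{30365 + \frac{1}{189}} = \frac{21313}{\frac{5738986}{189}} = 21313 \cdot \frac{189}{5738986} = \frac{4028157}{5738986}$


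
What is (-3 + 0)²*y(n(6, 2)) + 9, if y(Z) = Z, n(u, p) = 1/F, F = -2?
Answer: 9/2 ≈ 4.5000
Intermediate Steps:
n(u, p) = -½ (n(u, p) = 1/(-2) = -½)
(-3 + 0)²*y(n(6, 2)) + 9 = (-3 + 0)²*(-½) + 9 = (-3)²*(-½) + 9 = 9*(-½) + 9 = -9/2 + 9 = 9/2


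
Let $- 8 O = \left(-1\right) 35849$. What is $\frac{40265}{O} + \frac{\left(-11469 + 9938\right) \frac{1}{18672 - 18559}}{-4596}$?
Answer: $\frac{167347262579}{18618106452} \approx 8.9884$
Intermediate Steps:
$O = \frac{35849}{8}$ ($O = - \frac{\left(-1\right) 35849}{8} = \left(- \frac{1}{8}\right) \left(-35849\right) = \frac{35849}{8} \approx 4481.1$)
$\frac{40265}{O} + \frac{\left(-11469 + 9938\right) \frac{1}{18672 - 18559}}{-4596} = \frac{40265}{\frac{35849}{8}} + \frac{\left(-11469 + 9938\right) \frac{1}{18672 - 18559}}{-4596} = 40265 \cdot \frac{8}{35849} + - \frac{1531}{113} \left(- \frac{1}{4596}\right) = \frac{322120}{35849} + \left(-1531\right) \frac{1}{113} \left(- \frac{1}{4596}\right) = \frac{322120}{35849} - - \frac{1531}{519348} = \frac{322120}{35849} + \frac{1531}{519348} = \frac{167347262579}{18618106452}$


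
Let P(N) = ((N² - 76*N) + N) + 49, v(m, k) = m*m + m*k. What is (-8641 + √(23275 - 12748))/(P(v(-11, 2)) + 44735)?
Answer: -8641/47160 + 11*√87/47160 ≈ -0.18105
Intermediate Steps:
v(m, k) = m² + k*m
P(N) = 49 + N² - 75*N (P(N) = (N² - 75*N) + 49 = 49 + N² - 75*N)
(-8641 + √(23275 - 12748))/(P(v(-11, 2)) + 44735) = (-8641 + √(23275 - 12748))/((49 + (-11*(2 - 11))² - (-825)*(2 - 11)) + 44735) = (-8641 + √10527)/((49 + (-11*(-9))² - (-825)*(-9)) + 44735) = (-8641 + 11*√87)/((49 + 99² - 75*99) + 44735) = (-8641 + 11*√87)/((49 + 9801 - 7425) + 44735) = (-8641 + 11*√87)/(2425 + 44735) = (-8641 + 11*√87)/47160 = (-8641 + 11*√87)*(1/47160) = -8641/47160 + 11*√87/47160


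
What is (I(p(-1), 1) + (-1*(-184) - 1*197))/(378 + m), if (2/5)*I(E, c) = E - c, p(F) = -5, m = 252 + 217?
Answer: -4/121 ≈ -0.033058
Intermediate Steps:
m = 469
I(E, c) = -5*c/2 + 5*E/2 (I(E, c) = 5*(E - c)/2 = -5*c/2 + 5*E/2)
(I(p(-1), 1) + (-1*(-184) - 1*197))/(378 + m) = ((-5/2*1 + (5/2)*(-5)) + (-1*(-184) - 1*197))/(378 + 469) = ((-5/2 - 25/2) + (184 - 197))/847 = (-15 - 13)*(1/847) = -28*1/847 = -4/121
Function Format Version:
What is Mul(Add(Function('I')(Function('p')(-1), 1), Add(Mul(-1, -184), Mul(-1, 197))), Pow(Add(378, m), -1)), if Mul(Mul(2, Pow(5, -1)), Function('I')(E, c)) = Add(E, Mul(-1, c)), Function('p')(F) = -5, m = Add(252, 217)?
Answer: Rational(-4, 121) ≈ -0.033058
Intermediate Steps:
m = 469
Function('I')(E, c) = Add(Mul(Rational(-5, 2), c), Mul(Rational(5, 2), E)) (Function('I')(E, c) = Mul(Rational(5, 2), Add(E, Mul(-1, c))) = Add(Mul(Rational(-5, 2), c), Mul(Rational(5, 2), E)))
Mul(Add(Function('I')(Function('p')(-1), 1), Add(Mul(-1, -184), Mul(-1, 197))), Pow(Add(378, m), -1)) = Mul(Add(Add(Mul(Rational(-5, 2), 1), Mul(Rational(5, 2), -5)), Add(Mul(-1, -184), Mul(-1, 197))), Pow(Add(378, 469), -1)) = Mul(Add(Add(Rational(-5, 2), Rational(-25, 2)), Add(184, -197)), Pow(847, -1)) = Mul(Add(-15, -13), Rational(1, 847)) = Mul(-28, Rational(1, 847)) = Rational(-4, 121)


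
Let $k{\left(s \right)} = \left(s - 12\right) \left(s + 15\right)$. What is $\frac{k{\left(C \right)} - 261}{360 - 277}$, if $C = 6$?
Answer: $- \frac{387}{83} \approx -4.6627$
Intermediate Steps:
$k{\left(s \right)} = \left(-12 + s\right) \left(15 + s\right)$
$\frac{k{\left(C \right)} - 261}{360 - 277} = \frac{\left(-180 + 6^{2} + 3 \cdot 6\right) - 261}{360 - 277} = \frac{\left(-180 + 36 + 18\right) - 261}{83} = \left(-126 - 261\right) \frac{1}{83} = \left(-387\right) \frac{1}{83} = - \frac{387}{83}$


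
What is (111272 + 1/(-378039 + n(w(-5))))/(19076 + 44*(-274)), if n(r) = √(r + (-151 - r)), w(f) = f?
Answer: 3180453875463349/200650533883488 - I*√151/1003252669417440 ≈ 15.851 - 1.2248e-14*I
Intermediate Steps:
n(r) = I*√151 (n(r) = √(-151) = I*√151)
(111272 + 1/(-378039 + n(w(-5))))/(19076 + 44*(-274)) = (111272 + 1/(-378039 + I*√151))/(19076 + 44*(-274)) = (111272 + 1/(-378039 + I*√151))/(19076 - 12056) = (111272 + 1/(-378039 + I*√151))/7020 = (111272 + 1/(-378039 + I*√151))*(1/7020) = 27818/1755 + 1/(7020*(-378039 + I*√151))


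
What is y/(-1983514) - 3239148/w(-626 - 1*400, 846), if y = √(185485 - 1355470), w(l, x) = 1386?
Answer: -49078/21 - I*√1169985/1983514 ≈ -2337.0 - 0.00054532*I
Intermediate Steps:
y = I*√1169985 (y = √(-1169985) = I*√1169985 ≈ 1081.7*I)
y/(-1983514) - 3239148/w(-626 - 1*400, 846) = (I*√1169985)/(-1983514) - 3239148/1386 = (I*√1169985)*(-1/1983514) - 3239148*1/1386 = -I*√1169985/1983514 - 49078/21 = -49078/21 - I*√1169985/1983514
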